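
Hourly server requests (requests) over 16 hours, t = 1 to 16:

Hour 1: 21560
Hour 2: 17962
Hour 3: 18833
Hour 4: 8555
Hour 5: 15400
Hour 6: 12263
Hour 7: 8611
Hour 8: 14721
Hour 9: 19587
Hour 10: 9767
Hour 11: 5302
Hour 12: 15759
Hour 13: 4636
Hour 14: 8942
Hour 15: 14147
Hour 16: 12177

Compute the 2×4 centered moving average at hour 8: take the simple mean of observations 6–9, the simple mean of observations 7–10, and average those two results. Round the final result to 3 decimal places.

Sum over 6–9: 12263 + 8611 + 14721 + 19587 = 55182
Sum over 7–10: 8611 + 14721 + 19587 + 9767 = 52686
CMA at t=8 = (55182 + 52686) / (2·4) = 107868 / 8 = 13483.500

13483.500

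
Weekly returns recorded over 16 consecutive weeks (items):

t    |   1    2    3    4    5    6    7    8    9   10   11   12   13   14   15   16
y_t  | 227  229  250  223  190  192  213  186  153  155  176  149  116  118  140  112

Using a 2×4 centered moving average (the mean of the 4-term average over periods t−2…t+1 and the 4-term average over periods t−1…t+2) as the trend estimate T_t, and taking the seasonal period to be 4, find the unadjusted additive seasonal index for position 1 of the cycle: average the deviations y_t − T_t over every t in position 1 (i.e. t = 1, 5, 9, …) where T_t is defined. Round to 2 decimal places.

-19.17

Season position 1 occurs at t = 5, 9, 13 (where T_t is defined).
t=5: T_5 = 209.1250; y_5 − T_5 = 190 − 209.1250 = -19.1250
t=9: T_9 = 172.1250; y_9 − T_9 = 153 − 172.1250 = -19.1250
t=13: T_13 = 135.2500; y_13 − T_13 = 116 − 135.2500 = -19.2500
Mean deviation: (-19.1250 + -19.1250 + -19.2500) / 3 = -19.17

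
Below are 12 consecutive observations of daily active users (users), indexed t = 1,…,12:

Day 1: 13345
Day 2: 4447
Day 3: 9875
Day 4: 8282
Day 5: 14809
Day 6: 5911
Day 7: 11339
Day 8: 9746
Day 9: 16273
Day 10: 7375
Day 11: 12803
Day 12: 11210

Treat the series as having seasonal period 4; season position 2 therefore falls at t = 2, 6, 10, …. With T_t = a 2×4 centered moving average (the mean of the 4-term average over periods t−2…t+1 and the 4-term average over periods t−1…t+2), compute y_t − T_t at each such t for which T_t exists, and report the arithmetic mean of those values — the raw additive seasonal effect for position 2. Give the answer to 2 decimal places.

Season position 2 occurs at t = 6, 10 (where T_t is defined).
t=6: T_6 = 10268.2500; y_6 − T_6 = 5911 − 10268.2500 = -4357.2500
t=10: T_10 = 11732.2500; y_10 − T_10 = 7375 − 11732.2500 = -4357.2500
Mean deviation: (-4357.2500 + -4357.2500) / 2 = -4357.25

-4357.25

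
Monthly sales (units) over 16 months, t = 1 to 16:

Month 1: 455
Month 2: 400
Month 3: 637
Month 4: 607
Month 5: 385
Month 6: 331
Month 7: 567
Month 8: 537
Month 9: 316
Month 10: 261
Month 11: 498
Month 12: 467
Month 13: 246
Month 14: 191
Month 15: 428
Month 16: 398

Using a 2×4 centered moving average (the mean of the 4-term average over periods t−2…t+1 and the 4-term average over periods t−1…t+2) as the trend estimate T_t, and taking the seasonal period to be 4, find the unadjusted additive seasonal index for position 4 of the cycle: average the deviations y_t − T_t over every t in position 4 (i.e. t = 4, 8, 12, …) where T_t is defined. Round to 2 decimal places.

108.04

Season position 4 occurs at t = 4, 8, 12 (where T_t is defined).
t=4: T_4 = 498.6250; y_4 − T_4 = 607 − 498.6250 = 108.3750
t=8: T_8 = 429.0000; y_8 − T_8 = 537 − 429.0000 = 108.0000
t=12: T_12 = 359.2500; y_12 − T_12 = 467 − 359.2500 = 107.7500
Mean deviation: (108.3750 + 108.0000 + 107.7500) / 3 = 108.04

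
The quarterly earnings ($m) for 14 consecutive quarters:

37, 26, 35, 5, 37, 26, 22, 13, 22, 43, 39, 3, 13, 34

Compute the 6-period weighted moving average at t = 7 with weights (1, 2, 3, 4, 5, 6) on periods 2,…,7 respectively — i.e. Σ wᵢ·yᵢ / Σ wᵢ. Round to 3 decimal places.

24.810

Weighted sum: 1·26 + 2·35 + 3·5 + 4·37 + 5·26 + 6·22 = 26 + 70 + 15 + 148 + 130 + 132 = 521
Weight total: 1 + 2 + 3 + 4 + 5 + 6 = 21
WMA = 521 / 21 = 24.810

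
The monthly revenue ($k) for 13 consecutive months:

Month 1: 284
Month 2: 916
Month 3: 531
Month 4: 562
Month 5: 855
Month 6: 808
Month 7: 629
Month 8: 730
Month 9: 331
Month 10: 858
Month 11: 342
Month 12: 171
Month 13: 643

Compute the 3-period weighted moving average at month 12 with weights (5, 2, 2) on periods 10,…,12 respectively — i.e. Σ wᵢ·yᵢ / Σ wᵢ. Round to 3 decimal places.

590.667

Weighted sum: 5·858 + 2·342 + 2·171 = 4290 + 684 + 342 = 5316
Weight total: 5 + 2 + 2 = 9
WMA = 5316 / 9 = 590.667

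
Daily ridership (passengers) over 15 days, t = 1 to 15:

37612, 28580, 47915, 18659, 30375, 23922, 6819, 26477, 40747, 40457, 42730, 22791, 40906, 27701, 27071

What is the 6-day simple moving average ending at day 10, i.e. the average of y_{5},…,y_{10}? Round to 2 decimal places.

Sum of periods 5–10: 30375 + 23922 + 6819 + 26477 + 40747 + 40457 = 168797
Divide by 6: 168797 / 6 = 28132.83

28132.83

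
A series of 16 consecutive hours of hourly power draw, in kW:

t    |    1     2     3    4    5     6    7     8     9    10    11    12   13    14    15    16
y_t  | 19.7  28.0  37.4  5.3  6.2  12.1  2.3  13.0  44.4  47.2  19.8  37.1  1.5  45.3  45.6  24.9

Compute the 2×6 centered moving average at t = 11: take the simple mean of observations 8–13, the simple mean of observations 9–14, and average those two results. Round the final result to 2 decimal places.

Sum over 8–13: 13.0 + 44.4 + 47.2 + 19.8 + 37.1 + 1.5 = 163.0
Sum over 9–14: 44.4 + 47.2 + 19.8 + 37.1 + 1.5 + 45.3 = 195.3
CMA at t=11 = (163.0 + 195.3) / (2·6) = 358.3 / 12 = 29.86

29.86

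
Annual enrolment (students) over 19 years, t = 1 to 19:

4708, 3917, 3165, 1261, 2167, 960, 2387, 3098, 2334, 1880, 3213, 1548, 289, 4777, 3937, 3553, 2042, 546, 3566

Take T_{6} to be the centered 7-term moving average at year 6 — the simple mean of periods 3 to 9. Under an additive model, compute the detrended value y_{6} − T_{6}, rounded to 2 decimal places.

-1236.00

Trend T_6 = (3165 + 1261 + 2167 + 960 + 2387 + 3098 + 2334) / 7 = 15372/7 = 2196.0000
Detrended value: 960 − 2196.0000 = -1236.00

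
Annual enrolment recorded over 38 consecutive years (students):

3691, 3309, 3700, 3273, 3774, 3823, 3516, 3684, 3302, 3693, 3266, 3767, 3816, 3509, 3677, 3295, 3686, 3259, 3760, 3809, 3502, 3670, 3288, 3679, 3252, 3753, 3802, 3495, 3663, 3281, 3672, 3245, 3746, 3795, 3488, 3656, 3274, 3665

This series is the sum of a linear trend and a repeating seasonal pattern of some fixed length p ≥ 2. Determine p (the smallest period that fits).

7

First differences y_{t+1} − y_t: -382, 391, -427, 501, 49, -307, 168, -382, 391, -427, 501, 49, -307, 168, -382, 391, …
The difference pattern repeats every 7 terms and not for any smaller step, so p = 7.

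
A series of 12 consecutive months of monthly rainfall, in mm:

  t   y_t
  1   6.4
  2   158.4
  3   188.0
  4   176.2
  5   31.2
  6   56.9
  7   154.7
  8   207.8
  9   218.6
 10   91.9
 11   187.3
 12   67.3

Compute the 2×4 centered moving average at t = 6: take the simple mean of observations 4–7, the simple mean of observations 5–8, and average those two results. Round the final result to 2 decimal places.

Sum over 4–7: 176.2 + 31.2 + 56.9 + 154.7 = 419.0
Sum over 5–8: 31.2 + 56.9 + 154.7 + 207.8 = 450.6
CMA at t=6 = (419.0 + 450.6) / (2·4) = 869.6 / 8 = 108.70

108.70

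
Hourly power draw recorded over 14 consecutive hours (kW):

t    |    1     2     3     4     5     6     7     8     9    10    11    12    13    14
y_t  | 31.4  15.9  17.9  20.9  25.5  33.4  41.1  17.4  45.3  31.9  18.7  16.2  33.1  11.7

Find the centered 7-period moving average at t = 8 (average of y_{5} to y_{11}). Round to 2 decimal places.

30.47

Sum of periods 5–11: 25.5 + 33.4 + 41.1 + 17.4 + 45.3 + 31.9 + 18.7 = 213.3
Divide by 7: 213.3 / 7 = 30.47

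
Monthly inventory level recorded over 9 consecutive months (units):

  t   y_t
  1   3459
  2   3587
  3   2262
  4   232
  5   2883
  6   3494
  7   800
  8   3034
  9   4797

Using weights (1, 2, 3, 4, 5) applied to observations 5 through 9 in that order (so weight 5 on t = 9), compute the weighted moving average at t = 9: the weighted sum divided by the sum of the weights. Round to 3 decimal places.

3226.133

Weighted sum: 1·2883 + 2·3494 + 3·800 + 4·3034 + 5·4797 = 2883 + 6988 + 2400 + 12136 + 23985 = 48392
Weight total: 1 + 2 + 3 + 4 + 5 = 15
WMA = 48392 / 15 = 3226.133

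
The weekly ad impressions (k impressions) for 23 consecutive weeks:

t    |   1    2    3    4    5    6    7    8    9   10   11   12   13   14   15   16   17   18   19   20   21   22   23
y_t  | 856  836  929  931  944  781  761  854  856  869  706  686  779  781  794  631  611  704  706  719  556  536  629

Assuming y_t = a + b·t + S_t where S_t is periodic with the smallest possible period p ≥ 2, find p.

5

First differences y_{t+1} − y_t: -20, 93, 2, 13, -163, -20, 93, 2, 13, -163, -20, 93, …
The difference pattern repeats every 5 terms and not for any smaller step, so p = 5.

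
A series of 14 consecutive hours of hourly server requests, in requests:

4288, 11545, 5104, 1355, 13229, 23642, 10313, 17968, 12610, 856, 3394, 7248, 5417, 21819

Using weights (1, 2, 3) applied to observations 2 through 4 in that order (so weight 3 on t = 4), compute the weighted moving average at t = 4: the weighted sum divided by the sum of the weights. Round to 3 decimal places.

Weighted sum: 1·11545 + 2·5104 + 3·1355 = 11545 + 10208 + 4065 = 25818
Weight total: 1 + 2 + 3 = 6
WMA = 25818 / 6 = 4303.000

4303.000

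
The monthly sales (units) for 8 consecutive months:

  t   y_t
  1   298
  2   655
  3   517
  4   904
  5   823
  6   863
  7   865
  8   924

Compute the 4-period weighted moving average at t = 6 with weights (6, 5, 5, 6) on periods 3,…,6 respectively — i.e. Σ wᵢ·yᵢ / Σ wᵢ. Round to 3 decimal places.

Weighted sum: 6·517 + 5·904 + 5·823 + 6·863 = 3102 + 4520 + 4115 + 5178 = 16915
Weight total: 6 + 5 + 5 + 6 = 22
WMA = 16915 / 22 = 768.864

768.864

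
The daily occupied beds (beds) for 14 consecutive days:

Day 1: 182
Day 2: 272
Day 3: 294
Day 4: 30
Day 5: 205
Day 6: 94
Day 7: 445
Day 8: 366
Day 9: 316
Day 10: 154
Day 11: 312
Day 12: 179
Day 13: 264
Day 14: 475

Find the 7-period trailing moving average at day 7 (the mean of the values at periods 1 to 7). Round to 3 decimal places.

217.429

Sum of periods 1–7: 182 + 272 + 294 + 30 + 205 + 94 + 445 = 1522
Divide by 7: 1522 / 7 = 217.429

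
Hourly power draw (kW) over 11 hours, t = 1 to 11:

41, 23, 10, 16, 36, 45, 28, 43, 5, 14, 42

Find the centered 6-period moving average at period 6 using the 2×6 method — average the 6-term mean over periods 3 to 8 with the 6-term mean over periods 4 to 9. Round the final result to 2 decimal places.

Sum over 3–8: 10 + 16 + 36 + 45 + 28 + 43 = 178
Sum over 4–9: 16 + 36 + 45 + 28 + 43 + 5 = 173
CMA at t=6 = (178 + 173) / (2·6) = 351 / 12 = 29.25

29.25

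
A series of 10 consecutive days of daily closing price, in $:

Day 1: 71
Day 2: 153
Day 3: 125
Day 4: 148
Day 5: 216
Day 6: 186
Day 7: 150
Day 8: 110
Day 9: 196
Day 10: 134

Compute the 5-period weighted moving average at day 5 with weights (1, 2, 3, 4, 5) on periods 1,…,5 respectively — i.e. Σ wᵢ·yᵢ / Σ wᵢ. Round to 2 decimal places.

Weighted sum: 1·71 + 2·153 + 3·125 + 4·148 + 5·216 = 71 + 306 + 375 + 592 + 1080 = 2424
Weight total: 1 + 2 + 3 + 4 + 5 = 15
WMA = 2424 / 15 = 161.60

161.60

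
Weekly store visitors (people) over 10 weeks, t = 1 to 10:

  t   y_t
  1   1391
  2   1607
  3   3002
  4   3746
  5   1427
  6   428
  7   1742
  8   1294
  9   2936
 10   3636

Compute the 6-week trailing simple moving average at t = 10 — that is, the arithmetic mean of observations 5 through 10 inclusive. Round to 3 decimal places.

Sum of periods 5–10: 1427 + 428 + 1742 + 1294 + 2936 + 3636 = 11463
Divide by 6: 11463 / 6 = 1910.500

1910.500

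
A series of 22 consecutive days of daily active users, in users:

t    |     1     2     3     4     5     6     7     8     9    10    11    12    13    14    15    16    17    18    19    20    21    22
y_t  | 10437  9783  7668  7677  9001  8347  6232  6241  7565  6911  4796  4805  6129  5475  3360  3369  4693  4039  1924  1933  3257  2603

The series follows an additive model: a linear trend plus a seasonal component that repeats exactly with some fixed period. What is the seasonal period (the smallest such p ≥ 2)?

4

First differences y_{t+1} − y_t: -654, -2115, 9, 1324, -654, -2115, 9, 1324, -654, -2115, …
The difference pattern repeats every 4 terms and not for any smaller step, so p = 4.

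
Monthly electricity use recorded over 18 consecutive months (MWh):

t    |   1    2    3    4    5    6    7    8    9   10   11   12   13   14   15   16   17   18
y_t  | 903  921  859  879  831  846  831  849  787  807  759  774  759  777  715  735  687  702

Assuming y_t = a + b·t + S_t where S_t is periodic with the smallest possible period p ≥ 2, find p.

First differences y_{t+1} − y_t: 18, -62, 20, -48, 15, -15, 18, -62, 20, -48, 15, -15, 18, -62, …
The difference pattern repeats every 6 terms and not for any smaller step, so p = 6.

6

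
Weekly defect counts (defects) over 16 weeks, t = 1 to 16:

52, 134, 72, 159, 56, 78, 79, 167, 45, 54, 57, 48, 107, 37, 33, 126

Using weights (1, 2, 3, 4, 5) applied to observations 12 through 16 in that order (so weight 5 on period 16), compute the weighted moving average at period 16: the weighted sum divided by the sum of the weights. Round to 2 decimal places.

Weighted sum: 1·48 + 2·107 + 3·37 + 4·33 + 5·126 = 48 + 214 + 111 + 132 + 630 = 1135
Weight total: 1 + 2 + 3 + 4 + 5 = 15
WMA = 1135 / 15 = 75.67

75.67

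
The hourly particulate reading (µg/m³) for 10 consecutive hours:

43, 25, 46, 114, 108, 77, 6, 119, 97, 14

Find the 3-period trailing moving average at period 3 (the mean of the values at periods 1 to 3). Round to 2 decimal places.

38.00

Sum of periods 1–3: 43 + 25 + 46 = 114
Divide by 3: 114 / 3 = 38.00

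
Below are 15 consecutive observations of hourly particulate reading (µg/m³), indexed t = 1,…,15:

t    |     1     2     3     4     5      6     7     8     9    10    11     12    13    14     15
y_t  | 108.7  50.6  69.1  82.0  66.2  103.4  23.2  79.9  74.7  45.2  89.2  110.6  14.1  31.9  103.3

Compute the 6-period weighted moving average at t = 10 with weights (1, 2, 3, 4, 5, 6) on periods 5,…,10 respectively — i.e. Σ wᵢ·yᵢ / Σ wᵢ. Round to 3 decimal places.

Weighted sum: 1·66.2 + 2·103.4 + 3·23.2 + 4·79.9 + 5·74.7 + 6·45.2 = 66.2 + 206.8 + 69.6 + 319.6 + 373.5 + 271.2 = 1306.9
Weight total: 1 + 2 + 3 + 4 + 5 + 6 = 21
WMA = 1306.9 / 21 = 62.233

62.233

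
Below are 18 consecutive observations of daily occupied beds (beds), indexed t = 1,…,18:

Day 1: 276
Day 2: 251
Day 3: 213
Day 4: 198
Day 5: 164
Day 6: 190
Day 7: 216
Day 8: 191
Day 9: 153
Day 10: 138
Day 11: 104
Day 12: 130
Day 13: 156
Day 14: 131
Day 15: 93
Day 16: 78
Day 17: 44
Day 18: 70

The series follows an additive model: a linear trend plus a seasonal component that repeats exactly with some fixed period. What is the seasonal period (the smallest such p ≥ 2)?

6

First differences y_{t+1} − y_t: -25, -38, -15, -34, 26, 26, -25, -38, -15, -34, 26, 26, -25, -38, …
The difference pattern repeats every 6 terms and not for any smaller step, so p = 6.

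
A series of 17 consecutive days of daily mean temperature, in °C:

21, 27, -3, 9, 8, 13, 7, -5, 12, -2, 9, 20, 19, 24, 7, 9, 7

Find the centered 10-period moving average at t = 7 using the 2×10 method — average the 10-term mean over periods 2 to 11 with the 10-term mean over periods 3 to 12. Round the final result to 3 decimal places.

7.150

Sum over 2–11: 27 + (-3) + 9 + 8 + 13 + 7 + (-5) + 12 + (-2) + 9 = 75
Sum over 3–12: (-3) + 9 + 8 + 13 + 7 + (-5) + 12 + (-2) + 9 + 20 = 68
CMA at t=7 = (75 + 68) / (2·10) = 143 / 20 = 7.150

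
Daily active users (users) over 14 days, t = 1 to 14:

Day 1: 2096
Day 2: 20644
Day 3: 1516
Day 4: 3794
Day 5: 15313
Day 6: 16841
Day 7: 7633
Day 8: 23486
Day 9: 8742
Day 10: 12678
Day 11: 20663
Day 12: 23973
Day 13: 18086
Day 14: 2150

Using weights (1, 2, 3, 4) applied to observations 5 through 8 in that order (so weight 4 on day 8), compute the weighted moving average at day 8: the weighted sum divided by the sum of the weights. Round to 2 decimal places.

Weighted sum: 1·15313 + 2·16841 + 3·7633 + 4·23486 = 15313 + 33682 + 22899 + 93944 = 165838
Weight total: 1 + 2 + 3 + 4 = 10
WMA = 165838 / 10 = 16583.80

16583.80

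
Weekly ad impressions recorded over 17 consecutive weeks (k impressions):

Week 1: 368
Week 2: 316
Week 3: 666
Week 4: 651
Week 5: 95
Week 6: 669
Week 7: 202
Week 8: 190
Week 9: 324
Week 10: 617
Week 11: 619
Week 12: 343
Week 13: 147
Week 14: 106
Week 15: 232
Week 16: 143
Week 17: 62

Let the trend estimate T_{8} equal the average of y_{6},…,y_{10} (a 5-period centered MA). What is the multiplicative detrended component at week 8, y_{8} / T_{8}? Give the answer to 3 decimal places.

Trend T_8 = (669 + 202 + 190 + 324 + 617) / 5 = 2002/5 = 400.40000
Ratio to trend: 190 / 400.40000 = 0.475

0.475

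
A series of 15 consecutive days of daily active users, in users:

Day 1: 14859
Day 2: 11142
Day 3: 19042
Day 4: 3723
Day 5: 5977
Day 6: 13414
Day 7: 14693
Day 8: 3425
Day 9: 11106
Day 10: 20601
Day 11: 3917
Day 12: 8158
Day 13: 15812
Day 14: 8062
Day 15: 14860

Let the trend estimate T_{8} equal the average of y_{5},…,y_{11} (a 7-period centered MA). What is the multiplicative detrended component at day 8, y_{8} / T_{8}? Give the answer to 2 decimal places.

0.33

Trend T_8 = (5977 + 13414 + 14693 + 3425 + 11106 + 20601 + 3917) / 7 = 73133/7 = 10447.5714
Ratio to trend: 3425 / 10447.5714 = 0.33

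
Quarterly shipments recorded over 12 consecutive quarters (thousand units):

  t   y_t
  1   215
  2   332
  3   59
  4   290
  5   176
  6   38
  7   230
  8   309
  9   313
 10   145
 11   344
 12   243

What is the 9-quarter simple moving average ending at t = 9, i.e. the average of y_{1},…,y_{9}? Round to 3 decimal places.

218.000

Sum of periods 1–9: 215 + 332 + 59 + 290 + 176 + 38 + 230 + 309 + 313 = 1962
Divide by 9: 1962 / 9 = 218.000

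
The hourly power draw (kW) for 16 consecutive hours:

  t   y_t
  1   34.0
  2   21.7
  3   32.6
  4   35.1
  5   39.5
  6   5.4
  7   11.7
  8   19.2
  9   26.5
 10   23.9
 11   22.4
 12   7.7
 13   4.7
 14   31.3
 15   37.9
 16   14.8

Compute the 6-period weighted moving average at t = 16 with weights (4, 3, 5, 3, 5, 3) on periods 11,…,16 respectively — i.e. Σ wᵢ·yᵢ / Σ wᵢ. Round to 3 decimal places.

20.174

Weighted sum: 4·22.4 + 3·7.7 + 5·4.7 + 3·31.3 + 5·37.9 + 3·14.8 = 89.6 + 23.1 + 23.5 + 93.9 + 189.5 + 44.4 = 464.0
Weight total: 4 + 3 + 5 + 3 + 5 + 3 = 23
WMA = 464.0 / 23 = 20.174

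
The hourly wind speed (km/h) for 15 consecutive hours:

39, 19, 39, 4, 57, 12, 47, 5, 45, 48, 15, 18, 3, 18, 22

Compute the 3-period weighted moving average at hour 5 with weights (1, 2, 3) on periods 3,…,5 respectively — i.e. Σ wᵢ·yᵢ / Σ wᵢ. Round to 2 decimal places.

36.33

Weighted sum: 1·39 + 2·4 + 3·57 = 39 + 8 + 171 = 218
Weight total: 1 + 2 + 3 = 6
WMA = 218 / 6 = 36.33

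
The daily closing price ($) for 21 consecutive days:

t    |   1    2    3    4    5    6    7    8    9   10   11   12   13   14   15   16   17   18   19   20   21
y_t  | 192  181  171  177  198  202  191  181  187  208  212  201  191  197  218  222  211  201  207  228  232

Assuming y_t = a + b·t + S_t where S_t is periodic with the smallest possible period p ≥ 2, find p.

5

First differences y_{t+1} − y_t: -11, -10, 6, 21, 4, -11, -10, 6, 21, 4, -11, -10, …
The difference pattern repeats every 5 terms and not for any smaller step, so p = 5.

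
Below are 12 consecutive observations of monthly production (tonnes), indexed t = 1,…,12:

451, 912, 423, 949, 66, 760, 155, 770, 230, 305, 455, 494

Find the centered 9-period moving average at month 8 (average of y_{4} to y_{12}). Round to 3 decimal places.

464.889

Sum of periods 4–12: 949 + 66 + 760 + 155 + 770 + 230 + 305 + 455 + 494 = 4184
Divide by 9: 4184 / 9 = 464.889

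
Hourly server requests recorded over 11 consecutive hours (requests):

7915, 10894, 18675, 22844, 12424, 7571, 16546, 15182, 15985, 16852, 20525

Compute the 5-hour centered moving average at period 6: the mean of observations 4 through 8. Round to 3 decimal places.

14913.400

Sum of periods 4–8: 22844 + 12424 + 7571 + 16546 + 15182 = 74567
Divide by 5: 74567 / 5 = 14913.400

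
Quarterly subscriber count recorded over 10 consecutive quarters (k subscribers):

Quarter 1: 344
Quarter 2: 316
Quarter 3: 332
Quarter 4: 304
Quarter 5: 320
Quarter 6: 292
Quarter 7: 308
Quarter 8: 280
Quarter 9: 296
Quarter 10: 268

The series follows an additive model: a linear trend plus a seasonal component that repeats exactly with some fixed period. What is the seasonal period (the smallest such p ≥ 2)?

First differences y_{t+1} − y_t: -28, 16, -28, 16, -28, 16, …
The difference pattern repeats every 2 terms and not for any smaller step, so p = 2.

2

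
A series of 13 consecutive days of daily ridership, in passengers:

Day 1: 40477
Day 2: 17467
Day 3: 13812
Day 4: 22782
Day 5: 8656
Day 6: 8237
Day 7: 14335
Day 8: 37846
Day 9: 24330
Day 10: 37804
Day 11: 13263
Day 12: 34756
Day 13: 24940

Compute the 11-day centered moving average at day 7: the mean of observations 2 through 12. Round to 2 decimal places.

21208.00

Sum of periods 2–12: 17467 + 13812 + 22782 + 8656 + 8237 + 14335 + 37846 + 24330 + 37804 + 13263 + 34756 = 233288
Divide by 11: 233288 / 11 = 21208.00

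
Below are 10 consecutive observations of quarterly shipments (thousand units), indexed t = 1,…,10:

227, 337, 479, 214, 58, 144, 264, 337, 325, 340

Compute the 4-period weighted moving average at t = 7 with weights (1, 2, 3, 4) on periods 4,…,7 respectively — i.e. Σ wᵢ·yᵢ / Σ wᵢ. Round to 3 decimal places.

181.800

Weighted sum: 1·214 + 2·58 + 3·144 + 4·264 = 214 + 116 + 432 + 1056 = 1818
Weight total: 1 + 2 + 3 + 4 = 10
WMA = 1818 / 10 = 181.800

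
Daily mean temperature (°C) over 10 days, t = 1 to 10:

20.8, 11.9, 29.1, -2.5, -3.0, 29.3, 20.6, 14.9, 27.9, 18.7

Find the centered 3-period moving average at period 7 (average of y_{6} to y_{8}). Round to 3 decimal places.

21.600

Sum of periods 6–8: 29.3 + 20.6 + 14.9 = 64.8
Divide by 3: 64.8 / 3 = 21.600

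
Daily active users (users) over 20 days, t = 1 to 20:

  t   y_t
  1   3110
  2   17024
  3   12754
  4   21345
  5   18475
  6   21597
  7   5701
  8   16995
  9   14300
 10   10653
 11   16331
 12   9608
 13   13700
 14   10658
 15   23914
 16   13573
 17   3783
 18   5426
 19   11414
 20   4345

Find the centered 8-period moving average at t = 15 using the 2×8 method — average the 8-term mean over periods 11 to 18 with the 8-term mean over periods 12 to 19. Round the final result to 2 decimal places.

11816.81

Sum over 11–18: 16331 + 9608 + 13700 + 10658 + 23914 + 13573 + 3783 + 5426 = 96993
Sum over 12–19: 9608 + 13700 + 10658 + 23914 + 13573 + 3783 + 5426 + 11414 = 92076
CMA at t=15 = (96993 + 92076) / (2·8) = 189069 / 16 = 11816.81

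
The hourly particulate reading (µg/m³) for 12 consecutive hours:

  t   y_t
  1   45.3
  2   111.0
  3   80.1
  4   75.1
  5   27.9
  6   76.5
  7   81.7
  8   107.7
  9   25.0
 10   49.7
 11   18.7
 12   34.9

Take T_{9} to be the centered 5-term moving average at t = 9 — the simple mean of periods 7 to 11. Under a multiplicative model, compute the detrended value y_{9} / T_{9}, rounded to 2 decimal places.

Trend T_9 = (81.7 + 107.7 + 25.0 + 49.7 + 18.7) / 5 = 282.8/5 = 56.5600
Ratio to trend: 25.0 / 56.5600 = 0.44

0.44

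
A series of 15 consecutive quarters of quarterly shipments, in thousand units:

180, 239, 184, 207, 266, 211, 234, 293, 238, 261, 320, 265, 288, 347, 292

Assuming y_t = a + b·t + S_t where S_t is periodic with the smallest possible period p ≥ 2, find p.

First differences y_{t+1} − y_t: 59, -55, 23, 59, -55, 23, 59, -55, …
The difference pattern repeats every 3 terms and not for any smaller step, so p = 3.

3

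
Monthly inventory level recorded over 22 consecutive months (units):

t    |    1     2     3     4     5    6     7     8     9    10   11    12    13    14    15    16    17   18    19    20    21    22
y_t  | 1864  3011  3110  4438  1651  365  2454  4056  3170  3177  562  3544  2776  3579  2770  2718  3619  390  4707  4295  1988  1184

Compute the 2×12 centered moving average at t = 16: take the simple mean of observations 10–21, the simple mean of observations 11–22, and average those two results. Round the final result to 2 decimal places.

Sum over 10–21: 3177 + 562 + 3544 + 2776 + 3579 + 2770 + 2718 + 3619 + 390 + 4707 + 4295 + 1988 = 34125
Sum over 11–22: 562 + 3544 + 2776 + 3579 + 2770 + 2718 + 3619 + 390 + 4707 + 4295 + 1988 + 1184 = 32132
CMA at t=16 = (34125 + 32132) / (2·12) = 66257 / 24 = 2760.71

2760.71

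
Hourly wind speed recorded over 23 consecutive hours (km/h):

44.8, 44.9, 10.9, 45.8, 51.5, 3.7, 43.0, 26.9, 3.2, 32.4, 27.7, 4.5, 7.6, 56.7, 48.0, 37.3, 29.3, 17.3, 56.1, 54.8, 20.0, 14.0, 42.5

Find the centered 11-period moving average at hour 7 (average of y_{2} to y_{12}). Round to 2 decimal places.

Sum of periods 2–12: 44.9 + 10.9 + 45.8 + 51.5 + 3.7 + 43.0 + 26.9 + 3.2 + 32.4 + 27.7 + 4.5 = 294.5
Divide by 11: 294.5 / 11 = 26.77

26.77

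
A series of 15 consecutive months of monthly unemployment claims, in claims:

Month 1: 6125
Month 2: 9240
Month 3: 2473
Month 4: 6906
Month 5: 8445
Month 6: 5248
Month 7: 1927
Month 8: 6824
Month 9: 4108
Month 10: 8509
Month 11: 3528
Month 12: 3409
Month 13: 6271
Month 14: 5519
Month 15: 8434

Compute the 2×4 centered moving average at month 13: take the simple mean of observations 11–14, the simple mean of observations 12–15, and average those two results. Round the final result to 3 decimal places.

Sum over 11–14: 3528 + 3409 + 6271 + 5519 = 18727
Sum over 12–15: 3409 + 6271 + 5519 + 8434 = 23633
CMA at t=13 = (18727 + 23633) / (2·4) = 42360 / 8 = 5295.000

5295.000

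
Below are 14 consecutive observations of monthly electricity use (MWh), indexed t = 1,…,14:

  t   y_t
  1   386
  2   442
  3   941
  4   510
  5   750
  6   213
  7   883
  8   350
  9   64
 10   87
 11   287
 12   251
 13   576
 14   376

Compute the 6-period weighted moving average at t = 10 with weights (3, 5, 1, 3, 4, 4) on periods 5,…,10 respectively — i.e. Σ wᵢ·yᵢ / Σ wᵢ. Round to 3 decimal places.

292.600

Weighted sum: 3·750 + 5·213 + 1·883 + 3·350 + 4·64 + 4·87 = 2250 + 1065 + 883 + 1050 + 256 + 348 = 5852
Weight total: 3 + 5 + 1 + 3 + 4 + 4 = 20
WMA = 5852 / 20 = 292.600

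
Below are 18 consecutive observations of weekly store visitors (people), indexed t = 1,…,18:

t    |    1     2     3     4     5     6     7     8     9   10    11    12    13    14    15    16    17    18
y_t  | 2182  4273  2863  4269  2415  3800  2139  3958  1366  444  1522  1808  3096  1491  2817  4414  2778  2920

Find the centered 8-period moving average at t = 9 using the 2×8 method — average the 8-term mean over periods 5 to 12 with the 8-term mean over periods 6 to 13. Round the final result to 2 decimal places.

2224.06

Sum over 5–12: 2415 + 3800 + 2139 + 3958 + 1366 + 444 + 1522 + 1808 = 17452
Sum over 6–13: 3800 + 2139 + 3958 + 1366 + 444 + 1522 + 1808 + 3096 = 18133
CMA at t=9 = (17452 + 18133) / (2·8) = 35585 / 16 = 2224.06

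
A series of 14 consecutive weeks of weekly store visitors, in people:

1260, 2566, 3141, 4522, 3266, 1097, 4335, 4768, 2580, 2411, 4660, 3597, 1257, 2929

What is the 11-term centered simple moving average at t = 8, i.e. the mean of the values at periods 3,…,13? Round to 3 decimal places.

Sum of periods 3–13: 3141 + 4522 + 3266 + 1097 + 4335 + 4768 + 2580 + 2411 + 4660 + 3597 + 1257 = 35634
Divide by 11: 35634 / 11 = 3239.455

3239.455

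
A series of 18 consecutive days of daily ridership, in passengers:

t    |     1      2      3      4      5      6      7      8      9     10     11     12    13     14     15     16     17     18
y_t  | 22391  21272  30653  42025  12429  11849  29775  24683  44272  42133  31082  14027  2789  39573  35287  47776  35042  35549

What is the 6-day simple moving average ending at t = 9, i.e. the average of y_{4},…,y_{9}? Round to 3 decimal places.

27505.500

Sum of periods 4–9: 42025 + 12429 + 11849 + 29775 + 24683 + 44272 = 165033
Divide by 6: 165033 / 6 = 27505.500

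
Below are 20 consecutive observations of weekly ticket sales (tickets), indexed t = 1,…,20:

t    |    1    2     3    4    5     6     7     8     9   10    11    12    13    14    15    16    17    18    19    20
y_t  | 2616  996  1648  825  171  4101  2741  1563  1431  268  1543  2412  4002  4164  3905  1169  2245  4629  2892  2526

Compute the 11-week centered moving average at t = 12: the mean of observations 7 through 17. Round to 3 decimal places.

2313.000

Sum of periods 7–17: 2741 + 1563 + 1431 + 268 + 1543 + 2412 + 4002 + 4164 + 3905 + 1169 + 2245 = 25443
Divide by 11: 25443 / 11 = 2313.000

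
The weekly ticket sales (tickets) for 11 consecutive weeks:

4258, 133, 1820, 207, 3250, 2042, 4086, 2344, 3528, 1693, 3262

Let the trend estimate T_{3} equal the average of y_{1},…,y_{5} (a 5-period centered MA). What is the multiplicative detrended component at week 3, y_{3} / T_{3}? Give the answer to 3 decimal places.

0.941

Trend T_3 = (4258 + 133 + 1820 + 207 + 3250) / 5 = 9668/5 = 1933.60000
Ratio to trend: 1820 / 1933.60000 = 0.941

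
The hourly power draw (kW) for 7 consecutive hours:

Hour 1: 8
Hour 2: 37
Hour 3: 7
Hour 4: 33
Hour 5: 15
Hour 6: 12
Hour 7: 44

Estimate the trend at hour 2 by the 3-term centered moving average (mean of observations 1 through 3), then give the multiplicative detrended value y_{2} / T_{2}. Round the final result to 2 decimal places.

2.13

Trend T_2 = (8 + 37 + 7) / 3 = 52/3 = 17.3333
Ratio to trend: 37 / 17.3333 = 2.13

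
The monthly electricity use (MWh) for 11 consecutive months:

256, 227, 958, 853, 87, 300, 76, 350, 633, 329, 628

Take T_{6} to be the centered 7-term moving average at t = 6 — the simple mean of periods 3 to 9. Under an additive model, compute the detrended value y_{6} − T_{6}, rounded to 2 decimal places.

-165.29

Trend T_6 = (958 + 853 + 87 + 300 + 76 + 350 + 633) / 7 = 3257/7 = 465.2857
Detrended value: 300 − 465.2857 = -165.29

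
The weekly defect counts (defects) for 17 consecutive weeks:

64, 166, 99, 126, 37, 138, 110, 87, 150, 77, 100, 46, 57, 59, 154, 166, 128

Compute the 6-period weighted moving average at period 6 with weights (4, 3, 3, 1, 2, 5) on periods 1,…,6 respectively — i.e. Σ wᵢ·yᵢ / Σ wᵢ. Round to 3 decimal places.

Weighted sum: 4·64 + 3·166 + 3·99 + 1·126 + 2·37 + 5·138 = 256 + 498 + 297 + 126 + 74 + 690 = 1941
Weight total: 4 + 3 + 3 + 1 + 2 + 5 = 18
WMA = 1941 / 18 = 107.833

107.833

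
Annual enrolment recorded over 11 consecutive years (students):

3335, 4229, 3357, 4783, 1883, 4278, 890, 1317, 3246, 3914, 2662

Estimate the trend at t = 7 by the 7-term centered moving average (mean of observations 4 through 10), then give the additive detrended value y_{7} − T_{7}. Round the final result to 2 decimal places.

-2011.57

Trend T_7 = (4783 + 1883 + 4278 + 890 + 1317 + 3246 + 3914) / 7 = 20311/7 = 2901.5714
Detrended value: 890 − 2901.5714 = -2011.57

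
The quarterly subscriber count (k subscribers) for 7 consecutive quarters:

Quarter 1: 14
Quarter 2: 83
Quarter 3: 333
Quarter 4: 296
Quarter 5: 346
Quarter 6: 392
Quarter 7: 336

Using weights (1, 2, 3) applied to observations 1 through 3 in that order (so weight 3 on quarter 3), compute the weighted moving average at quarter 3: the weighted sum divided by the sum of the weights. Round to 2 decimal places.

196.50

Weighted sum: 1·14 + 2·83 + 3·333 = 14 + 166 + 999 = 1179
Weight total: 1 + 2 + 3 = 6
WMA = 1179 / 6 = 196.50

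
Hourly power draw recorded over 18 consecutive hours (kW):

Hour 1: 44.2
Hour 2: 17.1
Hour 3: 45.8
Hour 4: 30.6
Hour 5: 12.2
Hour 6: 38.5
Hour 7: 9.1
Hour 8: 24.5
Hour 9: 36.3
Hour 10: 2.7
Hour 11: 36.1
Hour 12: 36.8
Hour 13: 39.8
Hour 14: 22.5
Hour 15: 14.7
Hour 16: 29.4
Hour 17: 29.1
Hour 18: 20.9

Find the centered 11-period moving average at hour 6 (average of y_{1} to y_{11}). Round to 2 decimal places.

Sum of periods 1–11: 44.2 + 17.1 + 45.8 + 30.6 + 12.2 + 38.5 + 9.1 + 24.5 + 36.3 + 2.7 + 36.1 = 297.1
Divide by 11: 297.1 / 11 = 27.01

27.01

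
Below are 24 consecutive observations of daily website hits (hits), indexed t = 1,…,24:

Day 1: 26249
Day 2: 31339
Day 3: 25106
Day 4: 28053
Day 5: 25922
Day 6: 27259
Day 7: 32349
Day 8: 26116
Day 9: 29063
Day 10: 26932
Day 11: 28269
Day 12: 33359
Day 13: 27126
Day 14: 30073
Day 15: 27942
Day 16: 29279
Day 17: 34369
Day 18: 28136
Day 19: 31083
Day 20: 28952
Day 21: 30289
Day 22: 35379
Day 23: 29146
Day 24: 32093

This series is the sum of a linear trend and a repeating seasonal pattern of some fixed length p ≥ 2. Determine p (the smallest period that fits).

5

First differences y_{t+1} − y_t: 5090, -6233, 2947, -2131, 1337, 5090, -6233, 2947, -2131, 1337, 5090, -6233, …
The difference pattern repeats every 5 terms and not for any smaller step, so p = 5.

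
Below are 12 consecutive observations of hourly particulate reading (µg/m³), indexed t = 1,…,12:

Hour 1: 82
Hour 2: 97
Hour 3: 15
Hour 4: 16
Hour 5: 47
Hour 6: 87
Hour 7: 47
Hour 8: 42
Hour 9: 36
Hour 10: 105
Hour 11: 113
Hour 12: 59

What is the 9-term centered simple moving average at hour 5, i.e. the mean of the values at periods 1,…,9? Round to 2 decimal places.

52.11

Sum of periods 1–9: 82 + 97 + 15 + 16 + 47 + 87 + 47 + 42 + 36 = 469
Divide by 9: 469 / 9 = 52.11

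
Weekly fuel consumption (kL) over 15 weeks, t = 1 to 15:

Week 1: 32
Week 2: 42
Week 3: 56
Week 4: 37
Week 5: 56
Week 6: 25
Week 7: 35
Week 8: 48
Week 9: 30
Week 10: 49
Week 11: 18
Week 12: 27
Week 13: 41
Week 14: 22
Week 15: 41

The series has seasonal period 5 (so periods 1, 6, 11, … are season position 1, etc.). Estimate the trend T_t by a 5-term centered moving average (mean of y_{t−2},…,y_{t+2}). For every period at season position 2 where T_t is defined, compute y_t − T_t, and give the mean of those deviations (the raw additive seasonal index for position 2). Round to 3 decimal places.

-4.100

Season position 2 occurs at t = 7, 12 (where T_t is defined).
t=7: T_7 = 38.80000; y_7 − T_7 = 35 − 38.80000 = -3.80000
t=12: T_12 = 31.40000; y_12 − T_12 = 27 − 31.40000 = -4.40000
Mean deviation: (-3.80000 + -4.40000) / 2 = -4.100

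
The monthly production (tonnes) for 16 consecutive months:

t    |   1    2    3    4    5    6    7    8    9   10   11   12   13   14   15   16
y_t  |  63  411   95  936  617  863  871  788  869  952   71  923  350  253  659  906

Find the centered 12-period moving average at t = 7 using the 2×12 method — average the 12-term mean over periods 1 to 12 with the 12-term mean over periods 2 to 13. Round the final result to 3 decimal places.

633.542

Sum over 1–12: 63 + 411 + 95 + 936 + 617 + 863 + 871 + 788 + 869 + 952 + 71 + 923 = 7459
Sum over 2–13: 411 + 95 + 936 + 617 + 863 + 871 + 788 + 869 + 952 + 71 + 923 + 350 = 7746
CMA at t=7 = (7459 + 7746) / (2·12) = 15205 / 24 = 633.542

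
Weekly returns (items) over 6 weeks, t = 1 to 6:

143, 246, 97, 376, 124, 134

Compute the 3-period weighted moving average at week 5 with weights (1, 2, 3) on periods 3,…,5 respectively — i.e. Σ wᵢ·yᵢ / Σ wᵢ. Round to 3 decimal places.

203.500

Weighted sum: 1·97 + 2·376 + 3·124 = 97 + 752 + 372 = 1221
Weight total: 1 + 2 + 3 = 6
WMA = 1221 / 6 = 203.500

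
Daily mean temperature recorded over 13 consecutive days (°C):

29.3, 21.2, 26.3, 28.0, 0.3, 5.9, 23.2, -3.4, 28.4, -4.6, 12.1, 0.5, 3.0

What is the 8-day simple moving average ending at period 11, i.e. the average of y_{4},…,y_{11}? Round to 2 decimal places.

Sum of periods 4–11: 28.0 + 0.3 + 5.9 + 23.2 + (-3.4) + 28.4 + (-4.6) + 12.1 = 89.9
Divide by 8: 89.9 / 8 = 11.24

11.24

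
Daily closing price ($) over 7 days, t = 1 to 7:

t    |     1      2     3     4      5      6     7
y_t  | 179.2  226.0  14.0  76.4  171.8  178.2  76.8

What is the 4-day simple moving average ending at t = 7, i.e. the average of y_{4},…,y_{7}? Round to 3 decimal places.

125.800

Sum of periods 4–7: 76.4 + 171.8 + 178.2 + 76.8 = 503.2
Divide by 4: 503.2 / 4 = 125.800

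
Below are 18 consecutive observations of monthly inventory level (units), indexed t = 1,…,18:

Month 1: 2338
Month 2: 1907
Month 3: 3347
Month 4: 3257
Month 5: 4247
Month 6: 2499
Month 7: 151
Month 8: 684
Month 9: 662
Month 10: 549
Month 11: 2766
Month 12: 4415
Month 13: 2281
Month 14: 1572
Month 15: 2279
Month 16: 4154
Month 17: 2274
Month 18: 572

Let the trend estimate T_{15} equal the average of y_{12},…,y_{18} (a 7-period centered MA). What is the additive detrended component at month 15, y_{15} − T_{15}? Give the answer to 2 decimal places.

-227.71

Trend T_15 = (4415 + 2281 + 1572 + 2279 + 4154 + 2274 + 572) / 7 = 17547/7 = 2506.7143
Detrended value: 2279 − 2506.7143 = -227.71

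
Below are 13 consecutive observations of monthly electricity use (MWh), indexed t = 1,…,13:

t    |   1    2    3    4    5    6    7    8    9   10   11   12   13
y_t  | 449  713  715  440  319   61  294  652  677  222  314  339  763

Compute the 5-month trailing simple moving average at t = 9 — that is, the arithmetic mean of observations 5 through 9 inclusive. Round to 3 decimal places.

400.600

Sum of periods 5–9: 319 + 61 + 294 + 652 + 677 = 2003
Divide by 5: 2003 / 5 = 400.600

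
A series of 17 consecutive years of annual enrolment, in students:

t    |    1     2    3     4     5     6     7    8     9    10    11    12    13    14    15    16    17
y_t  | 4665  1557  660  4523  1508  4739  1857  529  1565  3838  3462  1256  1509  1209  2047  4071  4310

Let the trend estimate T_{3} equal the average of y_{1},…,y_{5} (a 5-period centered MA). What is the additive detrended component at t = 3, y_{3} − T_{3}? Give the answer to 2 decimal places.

Trend T_3 = (4665 + 1557 + 660 + 4523 + 1508) / 5 = 12913/5 = 2582.6000
Detrended value: 660 − 2582.6000 = -1922.60

-1922.60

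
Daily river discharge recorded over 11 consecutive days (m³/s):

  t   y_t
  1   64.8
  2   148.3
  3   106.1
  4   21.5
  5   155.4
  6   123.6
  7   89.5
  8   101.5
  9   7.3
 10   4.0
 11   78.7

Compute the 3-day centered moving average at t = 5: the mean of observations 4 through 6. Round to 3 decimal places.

Sum of periods 4–6: 21.5 + 155.4 + 123.6 = 300.5
Divide by 3: 300.5 / 3 = 100.167

100.167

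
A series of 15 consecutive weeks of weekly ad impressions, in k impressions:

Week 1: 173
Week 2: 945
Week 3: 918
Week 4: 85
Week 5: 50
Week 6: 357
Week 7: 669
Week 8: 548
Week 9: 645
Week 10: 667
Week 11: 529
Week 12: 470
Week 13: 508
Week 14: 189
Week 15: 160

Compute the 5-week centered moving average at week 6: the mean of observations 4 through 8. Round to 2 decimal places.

341.80

Sum of periods 4–8: 85 + 50 + 357 + 669 + 548 = 1709
Divide by 5: 1709 / 5 = 341.80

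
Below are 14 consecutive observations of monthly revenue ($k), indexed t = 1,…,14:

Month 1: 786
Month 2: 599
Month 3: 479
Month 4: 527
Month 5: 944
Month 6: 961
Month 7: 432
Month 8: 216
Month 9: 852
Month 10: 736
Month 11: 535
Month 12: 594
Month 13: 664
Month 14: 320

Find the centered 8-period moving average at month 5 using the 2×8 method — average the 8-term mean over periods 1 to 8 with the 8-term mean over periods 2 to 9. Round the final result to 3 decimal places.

Sum over 1–8: 786 + 599 + 479 + 527 + 944 + 961 + 432 + 216 = 4944
Sum over 2–9: 599 + 479 + 527 + 944 + 961 + 432 + 216 + 852 = 5010
CMA at t=5 = (4944 + 5010) / (2·8) = 9954 / 16 = 622.125

622.125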